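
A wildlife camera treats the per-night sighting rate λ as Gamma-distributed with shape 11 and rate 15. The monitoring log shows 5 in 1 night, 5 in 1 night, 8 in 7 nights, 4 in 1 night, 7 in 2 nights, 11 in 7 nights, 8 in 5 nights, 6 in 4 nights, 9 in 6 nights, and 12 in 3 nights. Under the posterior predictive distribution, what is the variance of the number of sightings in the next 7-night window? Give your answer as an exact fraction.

Total count: 5 + 5 + 8 + 4 + 7 + 11 + 8 + 6 + 9 + 12 = 75.
Total exposure: 1 + 1 + 7 + 1 + 2 + 7 + 5 + 4 + 6 + 3 = 37 nights.
Conjugate update: add total count to the shape and total exposure to the rate, giving Gamma(86, 52).
The posterior predictive for a window of length T is Negative Binomial with variance T·α'·(β'+T)/β'² = 7·86·59/2704 = 17759/1352.

17759/1352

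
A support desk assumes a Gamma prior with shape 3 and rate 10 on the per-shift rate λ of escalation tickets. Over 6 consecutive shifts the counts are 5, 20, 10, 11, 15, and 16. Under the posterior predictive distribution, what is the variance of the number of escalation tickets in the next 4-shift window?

25

Total count: 5 + 20 + 10 + 11 + 15 + 16 = 77.
Total exposure: 6 shifts.
Conjugate update: add total count to the shape and total exposure to the rate, giving Gamma(80, 16).
The posterior predictive for a window of length T is Negative Binomial with variance T·α'·(β'+T)/β'² = 4·80·20/256 = 25.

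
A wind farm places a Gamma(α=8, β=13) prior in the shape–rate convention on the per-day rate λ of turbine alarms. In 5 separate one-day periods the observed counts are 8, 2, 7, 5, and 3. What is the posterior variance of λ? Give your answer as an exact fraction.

Total count: 8 + 2 + 7 + 5 + 3 = 25.
Total exposure: 5 days.
By Gamma–Poisson conjugacy, the posterior is Gamma(α + Σx, β + Σt) = Gamma(8 + 25, 13 + 5) = Gamma(33, 18).
Posterior variance = α'/β'² = 33/324 = 11/108.

11/108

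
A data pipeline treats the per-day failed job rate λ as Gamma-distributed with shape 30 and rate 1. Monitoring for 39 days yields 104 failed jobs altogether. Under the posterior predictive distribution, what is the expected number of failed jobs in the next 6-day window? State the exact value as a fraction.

201/10

Total count 104 over total exposure 39 days.
The Gamma prior is conjugate for the Poisson rate, so λ | data ~ Gamma(30+104, 1+39) = Gamma(134, 40).
Predictive mean over a 6-day window = T·E[λ|data] = 6·134/40 = 201/10.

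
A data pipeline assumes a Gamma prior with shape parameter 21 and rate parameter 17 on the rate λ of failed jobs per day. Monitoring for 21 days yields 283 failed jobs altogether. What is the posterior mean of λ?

Total count 283 over total exposure 21 days.
By Gamma–Poisson conjugacy, the posterior is Gamma(α + Σx, β + Σt) = Gamma(21 + 283, 17 + 21) = Gamma(304, 38).
Posterior mean = α'/β' = 304/38 = 8.

8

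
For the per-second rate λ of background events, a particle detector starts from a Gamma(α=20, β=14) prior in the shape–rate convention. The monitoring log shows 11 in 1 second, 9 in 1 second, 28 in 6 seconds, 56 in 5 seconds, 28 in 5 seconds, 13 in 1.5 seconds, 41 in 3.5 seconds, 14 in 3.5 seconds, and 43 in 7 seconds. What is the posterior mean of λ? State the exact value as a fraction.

526/95

Total count: 11 + 9 + 28 + 56 + 28 + 13 + 41 + 14 + 43 = 243.
Total exposure: 1 + 1 + 6 + 5 + 5 + 1.5 + 3.5 + 3.5 + 7 = 33.5 seconds.
Gamma(α, β) with Poisson data over total exposure Σt gives posterior Gamma(α+Σx, β+Σt) = Gamma(263, 95/2).
Posterior mean = α'/β' = 263/(95/2) = 526/95.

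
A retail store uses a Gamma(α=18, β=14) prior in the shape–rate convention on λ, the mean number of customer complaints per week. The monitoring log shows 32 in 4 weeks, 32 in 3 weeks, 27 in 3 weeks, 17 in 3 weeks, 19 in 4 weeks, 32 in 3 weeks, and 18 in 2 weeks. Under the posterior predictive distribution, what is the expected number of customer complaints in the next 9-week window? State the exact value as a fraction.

195/4

Total count: 32 + 32 + 27 + 17 + 19 + 32 + 18 = 177.
Total exposure: 4 + 3 + 3 + 3 + 4 + 3 + 2 = 22 weeks.
Posterior: α' = 18 + 177 = 195, β' = 14 + 22 = 36.
Predictive mean over a 9-week window = T·E[λ|data] = 9·195/36 = 195/4.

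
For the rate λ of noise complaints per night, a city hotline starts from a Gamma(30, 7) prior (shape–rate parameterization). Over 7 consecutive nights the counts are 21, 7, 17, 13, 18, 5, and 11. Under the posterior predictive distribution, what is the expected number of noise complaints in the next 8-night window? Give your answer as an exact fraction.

488/7

Total count: 21 + 7 + 17 + 13 + 18 + 5 + 11 = 92.
Total exposure: 7 nights.
Conjugate update: add total count to the shape and total exposure to the rate, giving Gamma(122, 14).
Predictive mean over an 8-night window = T·E[λ|data] = 8·122/14 = 488/7.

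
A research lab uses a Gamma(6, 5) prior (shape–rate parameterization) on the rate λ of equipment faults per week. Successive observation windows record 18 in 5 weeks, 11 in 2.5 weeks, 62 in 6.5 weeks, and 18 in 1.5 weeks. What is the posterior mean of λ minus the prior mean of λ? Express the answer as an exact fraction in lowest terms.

904/205

Total count: 18 + 11 + 62 + 18 = 109.
Total exposure: 5 + 2.5 + 6.5 + 1.5 = 15.5 weeks.
Conjugate update: add total count to the shape and total exposure to the rate, giving Gamma(115, 41/2).
Posterior mean = 115/(41/2) = 230/41; prior mean = 6/5 = 6/5. Difference = 230/41 − 6/5 = 904/205.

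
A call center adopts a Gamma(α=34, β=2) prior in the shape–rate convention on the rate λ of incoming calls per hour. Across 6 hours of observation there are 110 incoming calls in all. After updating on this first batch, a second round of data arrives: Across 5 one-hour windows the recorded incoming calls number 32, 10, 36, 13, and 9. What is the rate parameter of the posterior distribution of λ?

13

Total count 110 over total exposure 6 hours.
After the first batch: Gamma(34 + 110, 2 + 6) = Gamma(144, 8).
Total count: 32 + 10 + 36 + 13 + 9 = 100.
Total exposure: 5 hours.
After the second batch: Gamma(144 + 100, 8 + 5) = Gamma(244, 13).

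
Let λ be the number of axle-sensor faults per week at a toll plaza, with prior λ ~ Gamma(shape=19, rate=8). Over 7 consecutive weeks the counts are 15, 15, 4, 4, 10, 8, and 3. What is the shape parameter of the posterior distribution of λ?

Total count: 15 + 15 + 4 + 4 + 10 + 8 + 3 = 59.
Total exposure: 7 weeks.
By Gamma–Poisson conjugacy, the posterior is Gamma(α + Σx, β + Σt) = Gamma(19 + 59, 8 + 7) = Gamma(78, 15).

78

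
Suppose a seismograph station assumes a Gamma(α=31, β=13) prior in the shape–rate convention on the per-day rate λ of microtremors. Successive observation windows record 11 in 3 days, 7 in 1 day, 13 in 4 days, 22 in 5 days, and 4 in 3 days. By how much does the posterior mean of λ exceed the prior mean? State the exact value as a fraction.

Total count: 11 + 7 + 13 + 22 + 4 = 57.
Total exposure: 3 + 1 + 4 + 5 + 3 = 16 days.
By Gamma–Poisson conjugacy, the posterior is Gamma(α + Σx, β + Σt) = Gamma(31 + 57, 13 + 16) = Gamma(88, 29).
Posterior mean = 88/29 = 88/29; prior mean = 31/13 = 31/13. Difference = 88/29 − 31/13 = 245/377.

245/377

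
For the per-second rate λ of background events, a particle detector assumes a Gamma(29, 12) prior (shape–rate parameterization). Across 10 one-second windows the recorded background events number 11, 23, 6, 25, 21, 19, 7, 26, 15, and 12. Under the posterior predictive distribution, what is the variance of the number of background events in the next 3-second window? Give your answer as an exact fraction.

Total count: 11 + 23 + 6 + 25 + 21 + 19 + 7 + 26 + 15 + 12 = 165.
Total exposure: 10 seconds.
By Gamma–Poisson conjugacy, the posterior is Gamma(α + Σx, β + Σt) = Gamma(29 + 165, 12 + 10) = Gamma(194, 22).
The posterior predictive for a window of length T is Negative Binomial with variance T·α'·(β'+T)/β'² = 3·194·25/484 = 7275/242.

7275/242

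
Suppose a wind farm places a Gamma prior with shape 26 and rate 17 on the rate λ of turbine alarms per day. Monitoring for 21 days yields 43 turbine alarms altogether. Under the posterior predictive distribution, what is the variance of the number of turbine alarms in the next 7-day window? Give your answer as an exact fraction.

21735/1444

Total count 43 over total exposure 21 days.
By Gamma–Poisson conjugacy, the posterior is Gamma(α + Σx, β + Σt) = Gamma(26 + 43, 17 + 21) = Gamma(69, 38).
The posterior predictive for a window of length T is Negative Binomial with variance T·α'·(β'+T)/β'² = 7·69·45/1444 = 21735/1444.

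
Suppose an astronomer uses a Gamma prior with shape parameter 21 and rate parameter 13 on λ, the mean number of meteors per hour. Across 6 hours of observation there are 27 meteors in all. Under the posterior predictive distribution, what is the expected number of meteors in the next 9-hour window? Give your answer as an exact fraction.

432/19

Total count 27 over total exposure 6 hours.
Gamma(α, β) with Poisson data over total exposure Σt gives posterior Gamma(α+Σx, β+Σt) = Gamma(48, 19).
Predictive mean over a 9-hour window = T·E[λ|data] = 9·48/19 = 432/19.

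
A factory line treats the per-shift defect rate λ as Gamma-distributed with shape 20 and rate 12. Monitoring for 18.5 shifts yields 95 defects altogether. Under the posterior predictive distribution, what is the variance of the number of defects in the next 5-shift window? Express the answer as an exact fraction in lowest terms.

Total count 95 over total exposure 18.5 shifts.
Gamma(α, β) with Poisson data over total exposure Σt gives posterior Gamma(α+Σx, β+Σt) = Gamma(115, 61/2).
The posterior predictive for a window of length T is Negative Binomial with variance T·α'·(β'+T)/β'² = 5·115·(71/2)/(3721/4) = 81650/3721.

81650/3721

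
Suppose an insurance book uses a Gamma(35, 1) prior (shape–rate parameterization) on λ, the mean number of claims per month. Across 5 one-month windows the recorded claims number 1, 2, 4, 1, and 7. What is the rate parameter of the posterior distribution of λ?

6

Total count: 1 + 2 + 4 + 1 + 7 = 15.
Total exposure: 5 months.
Posterior: α' = 35 + 15 = 50, β' = 1 + 5 = 6.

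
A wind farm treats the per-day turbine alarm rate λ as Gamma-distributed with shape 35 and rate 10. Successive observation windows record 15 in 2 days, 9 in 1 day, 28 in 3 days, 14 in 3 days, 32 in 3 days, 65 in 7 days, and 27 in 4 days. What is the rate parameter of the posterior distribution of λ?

Total count: 15 + 9 + 28 + 14 + 32 + 65 + 27 = 190.
Total exposure: 2 + 1 + 3 + 3 + 3 + 7 + 4 = 23 days.
The Gamma prior is conjugate for the Poisson rate, so λ | data ~ Gamma(35+190, 10+23) = Gamma(225, 33).

33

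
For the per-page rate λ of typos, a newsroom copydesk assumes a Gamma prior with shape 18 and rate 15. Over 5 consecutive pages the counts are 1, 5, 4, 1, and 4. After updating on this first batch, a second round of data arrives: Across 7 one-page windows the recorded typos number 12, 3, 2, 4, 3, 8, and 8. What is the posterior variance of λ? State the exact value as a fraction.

73/729

Total count: 1 + 5 + 4 + 1 + 4 = 15.
Total exposure: 5 pages.
After the first batch: Gamma(18 + 15, 15 + 5) = Gamma(33, 20).
Total count: 12 + 3 + 2 + 4 + 3 + 8 + 8 = 40.
Total exposure: 7 pages.
After the second batch: Gamma(33 + 40, 20 + 7) = Gamma(73, 27).
Posterior variance = α'/β'² = 73/729.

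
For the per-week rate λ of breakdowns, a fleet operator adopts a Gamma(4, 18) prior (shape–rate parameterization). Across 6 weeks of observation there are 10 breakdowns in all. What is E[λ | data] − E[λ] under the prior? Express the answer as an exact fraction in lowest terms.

13/36

Total count 10 over total exposure 6 weeks.
Conjugate update: add total count to the shape and total exposure to the rate, giving Gamma(14, 24).
Posterior mean = 14/24 = 7/12; prior mean = 4/18 = 2/9. Difference = 7/12 − 2/9 = 13/36.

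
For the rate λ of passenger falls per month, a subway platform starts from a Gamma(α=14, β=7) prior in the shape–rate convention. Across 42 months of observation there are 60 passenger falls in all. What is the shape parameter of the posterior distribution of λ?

74

Total count 60 over total exposure 42 months.
The Gamma prior is conjugate for the Poisson rate, so λ | data ~ Gamma(14+60, 7+42) = Gamma(74, 49).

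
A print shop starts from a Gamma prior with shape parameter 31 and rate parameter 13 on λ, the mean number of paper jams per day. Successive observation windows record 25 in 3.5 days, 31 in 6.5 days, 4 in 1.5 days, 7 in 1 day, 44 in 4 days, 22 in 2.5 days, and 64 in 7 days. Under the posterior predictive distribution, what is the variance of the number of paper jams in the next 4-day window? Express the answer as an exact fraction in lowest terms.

13072/507

Total count: 25 + 31 + 4 + 7 + 44 + 22 + 64 = 197.
Total exposure: 3.5 + 6.5 + 1.5 + 1 + 4 + 2.5 + 7 = 26 days.
By Gamma–Poisson conjugacy, the posterior is Gamma(α + Σx, β + Σt) = Gamma(31 + 197, 13 + 26) = Gamma(228, 39).
The posterior predictive for a window of length T is Negative Binomial with variance T·α'·(β'+T)/β'² = 4·228·43/1521 = 13072/507.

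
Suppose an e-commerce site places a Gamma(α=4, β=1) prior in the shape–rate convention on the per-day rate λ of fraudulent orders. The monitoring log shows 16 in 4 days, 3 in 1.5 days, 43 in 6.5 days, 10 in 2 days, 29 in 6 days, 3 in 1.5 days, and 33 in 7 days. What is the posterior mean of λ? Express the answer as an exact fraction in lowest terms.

Total count: 16 + 3 + 43 + 10 + 29 + 3 + 33 = 137.
Total exposure: 4 + 1.5 + 6.5 + 2 + 6 + 1.5 + 7 = 28.5 days.
The Gamma prior is conjugate for the Poisson rate, so λ | data ~ Gamma(4+137, 1+28.5) = Gamma(141, 59/2).
Posterior mean = α'/β' = 141/(59/2) = 282/59.

282/59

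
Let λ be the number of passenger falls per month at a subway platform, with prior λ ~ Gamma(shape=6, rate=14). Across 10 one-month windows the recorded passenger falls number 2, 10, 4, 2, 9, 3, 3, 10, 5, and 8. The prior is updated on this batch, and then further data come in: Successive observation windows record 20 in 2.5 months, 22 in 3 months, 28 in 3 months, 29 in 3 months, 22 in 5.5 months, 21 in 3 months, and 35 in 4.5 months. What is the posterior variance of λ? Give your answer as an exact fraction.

Total count: 2 + 10 + 4 + 2 + 9 + 3 + 3 + 10 + 5 + 8 = 56.
Total exposure: 10 months.
After the first batch: Gamma(6 + 56, 14 + 10) = Gamma(62, 24).
Total count: 20 + 22 + 28 + 29 + 22 + 21 + 35 = 177.
Total exposure: 2.5 + 3 + 3 + 3 + 5.5 + 3 + 4.5 = 24.5 months.
After the second batch: Gamma(62 + 177, 24 + 24.5) = Gamma(239, 97/2).
Posterior variance = α'/β'² = 239/(9409/4) = 956/9409.

956/9409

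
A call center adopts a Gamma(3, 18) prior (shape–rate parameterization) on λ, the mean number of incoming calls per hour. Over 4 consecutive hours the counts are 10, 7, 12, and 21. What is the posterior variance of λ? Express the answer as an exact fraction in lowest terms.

Total count: 10 + 7 + 12 + 21 = 50.
Total exposure: 4 hours.
Gamma(α, β) with Poisson data over total exposure Σt gives posterior Gamma(α+Σx, β+Σt) = Gamma(53, 22).
Posterior variance = α'/β'² = 53/484.

53/484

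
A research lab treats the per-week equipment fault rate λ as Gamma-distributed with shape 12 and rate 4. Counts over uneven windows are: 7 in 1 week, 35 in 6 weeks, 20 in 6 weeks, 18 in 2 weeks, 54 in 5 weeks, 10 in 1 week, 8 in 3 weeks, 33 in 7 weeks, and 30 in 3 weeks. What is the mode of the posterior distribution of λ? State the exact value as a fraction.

Total count: 7 + 35 + 20 + 18 + 54 + 10 + 8 + 33 + 30 = 215.
Total exposure: 1 + 6 + 6 + 2 + 5 + 1 + 3 + 7 + 3 = 34 weeks.
Gamma(α, β) with Poisson data over total exposure Σt gives posterior Gamma(α+Σx, β+Σt) = Gamma(227, 38).
Posterior mode = (α'−1)/β' = 226/38 = 113/19.

113/19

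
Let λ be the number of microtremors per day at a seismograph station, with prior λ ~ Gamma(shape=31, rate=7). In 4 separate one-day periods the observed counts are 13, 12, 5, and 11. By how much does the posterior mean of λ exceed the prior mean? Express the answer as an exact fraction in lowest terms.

163/77

Total count: 13 + 12 + 5 + 11 = 41.
Total exposure: 4 days.
Conjugate update: add total count to the shape and total exposure to the rate, giving Gamma(72, 11).
Posterior mean = 72/11 = 72/11; prior mean = 31/7 = 31/7. Difference = 72/11 − 31/7 = 163/77.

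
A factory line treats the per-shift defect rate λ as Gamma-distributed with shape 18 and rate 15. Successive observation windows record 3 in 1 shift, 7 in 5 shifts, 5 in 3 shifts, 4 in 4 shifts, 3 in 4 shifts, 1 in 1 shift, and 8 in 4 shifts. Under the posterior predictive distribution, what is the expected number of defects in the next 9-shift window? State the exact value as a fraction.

Total count: 3 + 7 + 5 + 4 + 3 + 1 + 8 = 31.
Total exposure: 1 + 5 + 3 + 4 + 4 + 1 + 4 = 22 shifts.
Conjugate update: add total count to the shape and total exposure to the rate, giving Gamma(49, 37).
Predictive mean over a 9-shift window = T·E[λ|data] = 9·49/37 = 441/37.

441/37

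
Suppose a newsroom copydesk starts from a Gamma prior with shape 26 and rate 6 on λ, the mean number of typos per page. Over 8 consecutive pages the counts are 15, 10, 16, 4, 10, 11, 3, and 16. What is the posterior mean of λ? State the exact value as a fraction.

111/14

Total count: 15 + 10 + 16 + 4 + 10 + 11 + 3 + 16 = 85.
Total exposure: 8 pages.
Gamma(α, β) with Poisson data over total exposure Σt gives posterior Gamma(α+Σx, β+Σt) = Gamma(111, 14).
Posterior mean = α'/β' = 111/14.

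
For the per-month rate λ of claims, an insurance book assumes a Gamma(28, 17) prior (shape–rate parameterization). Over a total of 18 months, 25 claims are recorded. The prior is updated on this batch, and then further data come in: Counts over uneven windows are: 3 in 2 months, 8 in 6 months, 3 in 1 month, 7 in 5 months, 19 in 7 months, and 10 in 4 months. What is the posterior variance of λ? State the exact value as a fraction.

Total count 25 over total exposure 18 months.
After the first batch: Gamma(28 + 25, 17 + 18) = Gamma(53, 35).
Total count: 3 + 8 + 3 + 7 + 19 + 10 = 50.
Total exposure: 2 + 6 + 1 + 5 + 7 + 4 = 25 months.
After the second batch: Gamma(53 + 50, 35 + 25) = Gamma(103, 60).
Posterior variance = α'/β'² = 103/3600.

103/3600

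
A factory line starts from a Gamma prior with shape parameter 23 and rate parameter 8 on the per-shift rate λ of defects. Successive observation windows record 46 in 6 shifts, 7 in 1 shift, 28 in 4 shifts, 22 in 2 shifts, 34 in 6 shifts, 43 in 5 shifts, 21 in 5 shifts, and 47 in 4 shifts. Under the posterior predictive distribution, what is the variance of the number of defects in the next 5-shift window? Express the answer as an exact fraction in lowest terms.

62330/1681

Total count: 46 + 7 + 28 + 22 + 34 + 43 + 21 + 47 = 248.
Total exposure: 6 + 1 + 4 + 2 + 6 + 5 + 5 + 4 = 33 shifts.
The Gamma prior is conjugate for the Poisson rate, so λ | data ~ Gamma(23+248, 8+33) = Gamma(271, 41).
The posterior predictive for a window of length T is Negative Binomial with variance T·α'·(β'+T)/β'² = 5·271·46/1681 = 62330/1681.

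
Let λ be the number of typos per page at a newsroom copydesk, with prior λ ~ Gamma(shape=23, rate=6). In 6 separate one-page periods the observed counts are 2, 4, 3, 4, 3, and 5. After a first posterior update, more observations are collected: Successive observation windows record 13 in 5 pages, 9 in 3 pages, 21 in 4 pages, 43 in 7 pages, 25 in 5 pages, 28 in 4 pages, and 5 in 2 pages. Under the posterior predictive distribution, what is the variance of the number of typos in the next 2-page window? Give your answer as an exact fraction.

4136/441

Total count: 2 + 4 + 3 + 4 + 3 + 5 = 21.
Total exposure: 6 pages.
After the first batch: Gamma(23 + 21, 6 + 6) = Gamma(44, 12).
Total count: 13 + 9 + 21 + 43 + 25 + 28 + 5 = 144.
Total exposure: 5 + 3 + 4 + 7 + 5 + 4 + 2 = 30 pages.
After the second batch: Gamma(44 + 144, 12 + 30) = Gamma(188, 42).
The posterior predictive for a window of length T is Negative Binomial with variance T·α'·(β'+T)/β'² = 2·188·44/1764 = 4136/441.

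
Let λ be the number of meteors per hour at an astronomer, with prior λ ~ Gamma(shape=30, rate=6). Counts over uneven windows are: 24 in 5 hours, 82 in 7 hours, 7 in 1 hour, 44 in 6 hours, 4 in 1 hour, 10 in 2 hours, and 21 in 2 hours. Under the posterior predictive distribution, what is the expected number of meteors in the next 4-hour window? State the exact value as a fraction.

148/5

Total count: 24 + 82 + 7 + 44 + 4 + 10 + 21 = 192.
Total exposure: 5 + 7 + 1 + 6 + 1 + 2 + 2 = 24 hours.
By Gamma–Poisson conjugacy, the posterior is Gamma(α + Σx, β + Σt) = Gamma(30 + 192, 6 + 24) = Gamma(222, 30).
Predictive mean over a 4-hour window = T·E[λ|data] = 4·222/30 = 148/5.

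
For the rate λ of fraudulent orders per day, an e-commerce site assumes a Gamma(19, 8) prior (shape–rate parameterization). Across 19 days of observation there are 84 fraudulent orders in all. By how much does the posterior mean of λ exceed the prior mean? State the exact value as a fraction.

311/216

Total count 84 over total exposure 19 days.
The Gamma prior is conjugate for the Poisson rate, so λ | data ~ Gamma(19+84, 8+19) = Gamma(103, 27).
Posterior mean = 103/27 = 103/27; prior mean = 19/8 = 19/8. Difference = 103/27 − 19/8 = 311/216.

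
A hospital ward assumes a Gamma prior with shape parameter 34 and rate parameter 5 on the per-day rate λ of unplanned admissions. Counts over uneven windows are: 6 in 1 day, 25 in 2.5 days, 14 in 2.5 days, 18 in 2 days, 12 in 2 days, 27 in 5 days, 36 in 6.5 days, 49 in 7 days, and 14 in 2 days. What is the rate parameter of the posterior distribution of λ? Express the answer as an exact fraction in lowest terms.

71/2

Total count: 6 + 25 + 14 + 18 + 12 + 27 + 36 + 49 + 14 = 201.
Total exposure: 1 + 2.5 + 2.5 + 2 + 2 + 5 + 6.5 + 7 + 2 = 30.5 days.
Gamma(α, β) with Poisson data over total exposure Σt gives posterior Gamma(α+Σx, β+Σt) = Gamma(235, 71/2).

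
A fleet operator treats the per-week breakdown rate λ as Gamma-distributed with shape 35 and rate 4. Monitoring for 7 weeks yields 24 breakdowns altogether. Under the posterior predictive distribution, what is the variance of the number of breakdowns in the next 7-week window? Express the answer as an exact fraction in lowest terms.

7434/121

Total count 24 over total exposure 7 weeks.
Gamma(α, β) with Poisson data over total exposure Σt gives posterior Gamma(α+Σx, β+Σt) = Gamma(59, 11).
The posterior predictive for a window of length T is Negative Binomial with variance T·α'·(β'+T)/β'² = 7·59·18/121 = 7434/121.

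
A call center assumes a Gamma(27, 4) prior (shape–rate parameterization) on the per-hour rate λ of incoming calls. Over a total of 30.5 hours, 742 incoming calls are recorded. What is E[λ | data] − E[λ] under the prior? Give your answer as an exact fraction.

Total count 742 over total exposure 30.5 hours.
Gamma(α, β) with Poisson data over total exposure Σt gives posterior Gamma(α+Σx, β+Σt) = Gamma(769, 69/2).
Posterior mean = 769/(69/2) = 1538/69; prior mean = 27/4 = 27/4. Difference = 1538/69 − 27/4 = 4289/276.

4289/276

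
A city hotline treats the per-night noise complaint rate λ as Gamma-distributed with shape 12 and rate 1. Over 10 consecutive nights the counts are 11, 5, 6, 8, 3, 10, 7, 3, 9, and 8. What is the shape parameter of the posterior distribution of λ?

82

Total count: 11 + 5 + 6 + 8 + 3 + 10 + 7 + 3 + 9 + 8 = 70.
Total exposure: 10 nights.
By Gamma–Poisson conjugacy, the posterior is Gamma(α + Σx, β + Σt) = Gamma(12 + 70, 1 + 10) = Gamma(82, 11).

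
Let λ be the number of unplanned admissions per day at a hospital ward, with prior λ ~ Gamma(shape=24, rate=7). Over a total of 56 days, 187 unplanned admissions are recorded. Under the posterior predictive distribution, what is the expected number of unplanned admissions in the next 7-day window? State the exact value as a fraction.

Total count 187 over total exposure 56 days.
Conjugate update: add total count to the shape and total exposure to the rate, giving Gamma(211, 63).
Predictive mean over a 7-day window = T·E[λ|data] = 7·211/63 = 211/9.

211/9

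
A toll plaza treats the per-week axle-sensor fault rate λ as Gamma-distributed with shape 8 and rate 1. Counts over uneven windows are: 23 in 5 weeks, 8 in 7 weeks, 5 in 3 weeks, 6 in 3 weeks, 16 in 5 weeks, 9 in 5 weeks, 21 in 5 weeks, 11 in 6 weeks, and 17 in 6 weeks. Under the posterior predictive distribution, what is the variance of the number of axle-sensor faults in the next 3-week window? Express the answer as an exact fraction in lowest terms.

Total count: 23 + 8 + 5 + 6 + 16 + 9 + 21 + 11 + 17 = 116.
Total exposure: 5 + 7 + 3 + 3 + 5 + 5 + 5 + 6 + 6 = 45 weeks.
Gamma(α, β) with Poisson data over total exposure Σt gives posterior Gamma(α+Σx, β+Σt) = Gamma(124, 46).
The posterior predictive for a window of length T is Negative Binomial with variance T·α'·(β'+T)/β'² = 3·124·49/2116 = 4557/529.

4557/529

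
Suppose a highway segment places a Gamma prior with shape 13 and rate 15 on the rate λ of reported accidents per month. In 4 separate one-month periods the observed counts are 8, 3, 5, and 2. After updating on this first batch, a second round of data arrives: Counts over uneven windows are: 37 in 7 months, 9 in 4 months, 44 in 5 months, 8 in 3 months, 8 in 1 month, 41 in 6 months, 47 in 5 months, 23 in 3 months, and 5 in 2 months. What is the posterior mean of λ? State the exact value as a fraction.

23/5

Total count: 8 + 3 + 5 + 2 = 18.
Total exposure: 4 months.
After the first batch: Gamma(13 + 18, 15 + 4) = Gamma(31, 19).
Total count: 37 + 9 + 44 + 8 + 8 + 41 + 47 + 23 + 5 = 222.
Total exposure: 7 + 4 + 5 + 3 + 1 + 6 + 5 + 3 + 2 = 36 months.
After the second batch: Gamma(31 + 222, 19 + 36) = Gamma(253, 55).
Posterior mean = α'/β' = 253/55 = 23/5.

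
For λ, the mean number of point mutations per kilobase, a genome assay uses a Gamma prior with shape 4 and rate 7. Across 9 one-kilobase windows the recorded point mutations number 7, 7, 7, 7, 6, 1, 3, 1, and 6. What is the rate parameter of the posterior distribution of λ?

Total count: 7 + 7 + 7 + 7 + 6 + 1 + 3 + 1 + 6 = 45.
Total exposure: 9 kilobases.
Posterior: α' = 4 + 45 = 49, β' = 7 + 9 = 16.

16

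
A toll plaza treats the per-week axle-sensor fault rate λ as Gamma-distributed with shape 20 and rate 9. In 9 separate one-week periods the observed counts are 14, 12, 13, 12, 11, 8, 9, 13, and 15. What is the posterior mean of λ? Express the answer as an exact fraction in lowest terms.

127/18

Total count: 14 + 12 + 13 + 12 + 11 + 8 + 9 + 13 + 15 = 107.
Total exposure: 9 weeks.
By Gamma–Poisson conjugacy, the posterior is Gamma(α + Σx, β + Σt) = Gamma(20 + 107, 9 + 9) = Gamma(127, 18).
Posterior mean = α'/β' = 127/18.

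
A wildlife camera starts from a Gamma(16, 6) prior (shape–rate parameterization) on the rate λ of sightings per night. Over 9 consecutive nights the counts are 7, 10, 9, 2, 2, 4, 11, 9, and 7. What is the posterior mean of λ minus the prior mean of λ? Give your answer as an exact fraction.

37/15

Total count: 7 + 10 + 9 + 2 + 2 + 4 + 11 + 9 + 7 = 61.
Total exposure: 9 nights.
By Gamma–Poisson conjugacy, the posterior is Gamma(α + Σx, β + Σt) = Gamma(16 + 61, 6 + 9) = Gamma(77, 15).
Posterior mean = 77/15 = 77/15; prior mean = 16/6 = 8/3. Difference = 77/15 − 8/3 = 37/15.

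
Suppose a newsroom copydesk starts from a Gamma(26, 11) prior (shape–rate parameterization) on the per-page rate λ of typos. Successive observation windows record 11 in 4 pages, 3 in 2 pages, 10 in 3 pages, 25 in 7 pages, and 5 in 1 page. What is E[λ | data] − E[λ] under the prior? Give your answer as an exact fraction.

38/77

Total count: 11 + 3 + 10 + 25 + 5 = 54.
Total exposure: 4 + 2 + 3 + 7 + 1 = 17 pages.
By Gamma–Poisson conjugacy, the posterior is Gamma(α + Σx, β + Σt) = Gamma(26 + 54, 11 + 17) = Gamma(80, 28).
Posterior mean = 80/28 = 20/7; prior mean = 26/11 = 26/11. Difference = 20/7 − 26/11 = 38/77.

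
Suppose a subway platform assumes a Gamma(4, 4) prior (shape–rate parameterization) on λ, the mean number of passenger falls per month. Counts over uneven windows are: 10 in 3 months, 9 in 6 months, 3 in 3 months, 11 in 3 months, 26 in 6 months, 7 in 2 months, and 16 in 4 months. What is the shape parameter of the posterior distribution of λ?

86

Total count: 10 + 9 + 3 + 11 + 26 + 7 + 16 = 82.
Total exposure: 3 + 6 + 3 + 3 + 6 + 2 + 4 = 27 months.
By Gamma–Poisson conjugacy, the posterior is Gamma(α + Σx, β + Σt) = Gamma(4 + 82, 4 + 27) = Gamma(86, 31).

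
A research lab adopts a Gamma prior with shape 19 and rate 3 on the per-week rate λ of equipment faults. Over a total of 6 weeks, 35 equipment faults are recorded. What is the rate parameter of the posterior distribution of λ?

Total count 35 over total exposure 6 weeks.
Posterior: α' = 19 + 35 = 54, β' = 3 + 6 = 9.

9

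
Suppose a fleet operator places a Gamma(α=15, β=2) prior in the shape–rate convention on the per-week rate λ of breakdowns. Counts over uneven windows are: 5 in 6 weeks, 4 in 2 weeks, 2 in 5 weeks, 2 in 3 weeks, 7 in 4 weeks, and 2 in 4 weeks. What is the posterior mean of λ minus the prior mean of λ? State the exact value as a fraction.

-79/13

Total count: 5 + 4 + 2 + 2 + 7 + 2 = 22.
Total exposure: 6 + 2 + 5 + 3 + 4 + 4 = 24 weeks.
Gamma(α, β) with Poisson data over total exposure Σt gives posterior Gamma(α+Σx, β+Σt) = Gamma(37, 26).
Posterior mean = 37/26 = 37/26; prior mean = 15/2 = 15/2. Difference = 37/26 − 15/2 = -79/13.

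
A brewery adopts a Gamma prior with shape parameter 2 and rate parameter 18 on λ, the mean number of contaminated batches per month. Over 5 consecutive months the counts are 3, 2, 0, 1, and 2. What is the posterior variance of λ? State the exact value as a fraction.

10/529

Total count: 3 + 2 + 0 + 1 + 2 = 8.
Total exposure: 5 months.
The Gamma prior is conjugate for the Poisson rate, so λ | data ~ Gamma(2+8, 18+5) = Gamma(10, 23).
Posterior variance = α'/β'² = 10/529.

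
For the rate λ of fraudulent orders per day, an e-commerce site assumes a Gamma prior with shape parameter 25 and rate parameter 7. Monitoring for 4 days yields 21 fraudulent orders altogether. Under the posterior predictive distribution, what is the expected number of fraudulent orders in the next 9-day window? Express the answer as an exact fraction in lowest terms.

Total count 21 over total exposure 4 days.
By Gamma–Poisson conjugacy, the posterior is Gamma(α + Σx, β + Σt) = Gamma(25 + 21, 7 + 4) = Gamma(46, 11).
Predictive mean over a 9-day window = T·E[λ|data] = 9·46/11 = 414/11.

414/11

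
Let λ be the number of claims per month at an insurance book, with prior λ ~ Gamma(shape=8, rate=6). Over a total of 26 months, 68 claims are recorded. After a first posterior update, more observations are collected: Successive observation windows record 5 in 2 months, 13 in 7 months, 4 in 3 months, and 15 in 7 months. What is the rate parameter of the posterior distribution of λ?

Total count 68 over total exposure 26 months.
After the first batch: Gamma(8 + 68, 6 + 26) = Gamma(76, 32).
Total count: 5 + 13 + 4 + 15 = 37.
Total exposure: 2 + 7 + 3 + 7 = 19 months.
After the second batch: Gamma(76 + 37, 32 + 19) = Gamma(113, 51).

51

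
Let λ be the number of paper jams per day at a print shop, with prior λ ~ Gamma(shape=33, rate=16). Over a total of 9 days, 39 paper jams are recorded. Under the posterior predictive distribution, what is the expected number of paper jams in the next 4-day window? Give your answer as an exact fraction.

Total count 39 over total exposure 9 days.
The Gamma prior is conjugate for the Poisson rate, so λ | data ~ Gamma(33+39, 16+9) = Gamma(72, 25).
Predictive mean over a 4-day window = T·E[λ|data] = 4·72/25 = 288/25.

288/25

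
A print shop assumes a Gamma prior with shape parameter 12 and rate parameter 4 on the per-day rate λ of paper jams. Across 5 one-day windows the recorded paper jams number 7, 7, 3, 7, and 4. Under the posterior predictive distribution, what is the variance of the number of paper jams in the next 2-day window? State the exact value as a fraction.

880/81

Total count: 7 + 7 + 3 + 7 + 4 = 28.
Total exposure: 5 days.
Conjugate update: add total count to the shape and total exposure to the rate, giving Gamma(40, 9).
The posterior predictive for a window of length T is Negative Binomial with variance T·α'·(β'+T)/β'² = 2·40·11/81 = 880/81.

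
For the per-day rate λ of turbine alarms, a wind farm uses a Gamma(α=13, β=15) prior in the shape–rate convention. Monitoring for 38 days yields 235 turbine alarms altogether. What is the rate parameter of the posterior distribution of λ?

53

Total count 235 over total exposure 38 days.
Conjugate update: add total count to the shape and total exposure to the rate, giving Gamma(248, 53).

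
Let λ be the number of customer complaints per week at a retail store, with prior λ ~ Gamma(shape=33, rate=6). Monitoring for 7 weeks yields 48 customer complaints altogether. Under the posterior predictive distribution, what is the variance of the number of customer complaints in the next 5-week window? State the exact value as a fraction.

Total count 48 over total exposure 7 weeks.
Gamma(α, β) with Poisson data over total exposure Σt gives posterior Gamma(α+Σx, β+Σt) = Gamma(81, 13).
The posterior predictive for a window of length T is Negative Binomial with variance T·α'·(β'+T)/β'² = 5·81·18/169 = 7290/169.

7290/169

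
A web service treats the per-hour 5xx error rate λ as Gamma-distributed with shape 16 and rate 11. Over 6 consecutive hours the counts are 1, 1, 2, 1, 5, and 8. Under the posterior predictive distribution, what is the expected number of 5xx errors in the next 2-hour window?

Total count: 1 + 1 + 2 + 1 + 5 + 8 = 18.
Total exposure: 6 hours.
Posterior: α' = 16 + 18 = 34, β' = 11 + 6 = 17.
Predictive mean over a 2-hour window = T·E[λ|data] = 2·34/17 = 4.

4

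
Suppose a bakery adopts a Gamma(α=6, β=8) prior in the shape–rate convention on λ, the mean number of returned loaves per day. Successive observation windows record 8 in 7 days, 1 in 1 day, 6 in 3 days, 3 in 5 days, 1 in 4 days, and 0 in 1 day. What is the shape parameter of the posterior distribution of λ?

Total count: 8 + 1 + 6 + 3 + 1 + 0 = 19.
Total exposure: 7 + 1 + 3 + 5 + 4 + 1 = 21 days.
By Gamma–Poisson conjugacy, the posterior is Gamma(α + Σx, β + Σt) = Gamma(6 + 19, 8 + 21) = Gamma(25, 29).

25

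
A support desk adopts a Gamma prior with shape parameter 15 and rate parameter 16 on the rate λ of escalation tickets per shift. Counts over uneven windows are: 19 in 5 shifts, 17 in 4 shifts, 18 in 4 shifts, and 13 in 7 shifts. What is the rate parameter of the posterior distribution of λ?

Total count: 19 + 17 + 18 + 13 = 67.
Total exposure: 5 + 4 + 4 + 7 = 20 shifts.
Conjugate update: add total count to the shape and total exposure to the rate, giving Gamma(82, 36).

36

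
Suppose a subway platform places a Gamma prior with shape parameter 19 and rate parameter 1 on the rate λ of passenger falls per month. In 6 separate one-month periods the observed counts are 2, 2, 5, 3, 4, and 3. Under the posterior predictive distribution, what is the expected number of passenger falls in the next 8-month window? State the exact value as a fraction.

Total count: 2 + 2 + 5 + 3 + 4 + 3 = 19.
Total exposure: 6 months.
Posterior: α' = 19 + 19 = 38, β' = 1 + 6 = 7.
Predictive mean over an 8-month window = T·E[λ|data] = 8·38/7 = 304/7.

304/7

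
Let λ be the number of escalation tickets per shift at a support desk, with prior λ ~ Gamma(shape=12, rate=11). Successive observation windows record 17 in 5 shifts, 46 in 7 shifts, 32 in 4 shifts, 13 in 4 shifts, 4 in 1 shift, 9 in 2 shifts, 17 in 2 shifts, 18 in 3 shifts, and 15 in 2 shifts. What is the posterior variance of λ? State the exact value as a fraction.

Total count: 17 + 46 + 32 + 13 + 4 + 9 + 17 + 18 + 15 = 171.
Total exposure: 5 + 7 + 4 + 4 + 1 + 2 + 2 + 3 + 2 = 30 shifts.
Posterior: α' = 12 + 171 = 183, β' = 11 + 30 = 41.
Posterior variance = α'/β'² = 183/1681.

183/1681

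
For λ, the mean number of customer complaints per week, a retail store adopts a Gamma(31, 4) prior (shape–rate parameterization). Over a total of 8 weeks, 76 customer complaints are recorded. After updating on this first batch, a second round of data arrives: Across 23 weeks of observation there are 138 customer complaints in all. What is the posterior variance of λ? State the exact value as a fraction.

Total count 76 over total exposure 8 weeks.
After the first batch: Gamma(31 + 76, 4 + 8) = Gamma(107, 12).
Total count 138 over total exposure 23 weeks.
After the second batch: Gamma(107 + 138, 12 + 23) = Gamma(245, 35).
Posterior variance = α'/β'² = 245/1225 = 1/5.

1/5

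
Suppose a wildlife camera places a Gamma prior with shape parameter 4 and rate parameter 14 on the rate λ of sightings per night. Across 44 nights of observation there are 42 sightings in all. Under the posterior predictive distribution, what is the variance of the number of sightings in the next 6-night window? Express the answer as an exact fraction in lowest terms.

4416/841

Total count 42 over total exposure 44 nights.
Gamma(α, β) with Poisson data over total exposure Σt gives posterior Gamma(α+Σx, β+Σt) = Gamma(46, 58).
The posterior predictive for a window of length T is Negative Binomial with variance T·α'·(β'+T)/β'² = 6·46·64/3364 = 4416/841.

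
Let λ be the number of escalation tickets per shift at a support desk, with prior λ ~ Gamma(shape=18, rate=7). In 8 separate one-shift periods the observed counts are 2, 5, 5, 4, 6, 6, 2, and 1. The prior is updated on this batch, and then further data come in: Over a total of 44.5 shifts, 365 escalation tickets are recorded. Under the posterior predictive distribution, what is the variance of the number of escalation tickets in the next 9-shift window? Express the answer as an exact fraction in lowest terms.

1020924/14161

Total count: 2 + 5 + 5 + 4 + 6 + 6 + 2 + 1 = 31.
Total exposure: 8 shifts.
After the first batch: Gamma(18 + 31, 7 + 8) = Gamma(49, 15).
Total count 365 over total exposure 44.5 shifts.
After the second batch: Gamma(49 + 365, 15 + 44.5) = Gamma(414, 119/2).
The posterior predictive for a window of length T is Negative Binomial with variance T·α'·(β'+T)/β'² = 9·414·(137/2)/(14161/4) = 1020924/14161.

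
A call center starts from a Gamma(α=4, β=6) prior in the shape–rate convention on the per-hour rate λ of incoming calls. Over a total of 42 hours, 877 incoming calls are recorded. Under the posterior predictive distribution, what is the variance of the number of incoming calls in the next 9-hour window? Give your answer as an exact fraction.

50217/256

Total count 877 over total exposure 42 hours.
Posterior: α' = 4 + 877 = 881, β' = 6 + 42 = 48.
The posterior predictive for a window of length T is Negative Binomial with variance T·α'·(β'+T)/β'² = 9·881·57/2304 = 50217/256.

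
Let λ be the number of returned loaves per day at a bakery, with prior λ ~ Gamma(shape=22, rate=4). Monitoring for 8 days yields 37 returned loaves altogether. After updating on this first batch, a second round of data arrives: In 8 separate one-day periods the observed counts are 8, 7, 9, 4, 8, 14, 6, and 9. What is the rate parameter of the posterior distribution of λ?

Total count 37 over total exposure 8 days.
After the first batch: Gamma(22 + 37, 4 + 8) = Gamma(59, 12).
Total count: 8 + 7 + 9 + 4 + 8 + 14 + 6 + 9 = 65.
Total exposure: 8 days.
After the second batch: Gamma(59 + 65, 12 + 8) = Gamma(124, 20).

20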